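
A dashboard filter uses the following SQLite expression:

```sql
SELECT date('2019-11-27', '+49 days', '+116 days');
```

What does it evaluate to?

Applying '+49 days' to 2019-11-27: counting 49 days forward gives 2020-01-15.
Applying '+116 days' to 2020-01-15: counting 116 days forward gives 2020-05-10.

2020-05-10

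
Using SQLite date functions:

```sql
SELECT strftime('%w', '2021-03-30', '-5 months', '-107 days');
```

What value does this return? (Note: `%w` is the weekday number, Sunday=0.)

3

First apply '-5 months', '-107 days': 2021-03-30 → 2020-07-15.
2020-07-15 is a Wednesday; with Sunday=0 that is 3.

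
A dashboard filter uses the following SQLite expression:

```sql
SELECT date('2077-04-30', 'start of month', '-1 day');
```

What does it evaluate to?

`start of month` rewinds 2077-04-30 to 2077-04-01.
Going back 1 day from 2077-04-01 reaches 2077-03-31 (last day of March, 31 days).

2077-03-31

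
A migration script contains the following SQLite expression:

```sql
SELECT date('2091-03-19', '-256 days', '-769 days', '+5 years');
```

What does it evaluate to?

2093-05-28

Applying '-256 days' to 2091-03-19: counting 256 days back gives 2090-07-06.
Applying '-769 days' to 2090-07-06: counting 769 days back gives 2088-05-28.
Adding +5 years to 2088-05-28 gives 2093-05-28.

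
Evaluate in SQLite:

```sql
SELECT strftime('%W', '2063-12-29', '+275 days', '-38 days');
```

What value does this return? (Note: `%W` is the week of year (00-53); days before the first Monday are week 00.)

First apply '+275 days', '-38 days': 2063-12-29 → 2064-08-22.
2064-08-22 is a Friday. SQLite's %W counts Mondays since the year started; the result is 33.

33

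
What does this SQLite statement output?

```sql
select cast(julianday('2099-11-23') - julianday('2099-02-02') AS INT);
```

294

26 days remain in February 2099 after the 2nd (28 − 2).
Full months from March 2099 through October 2099 contribute their day counts.
Then 23 days into November 2099.
Total: 26 + 31 + 30 + 31 + 30 + 31 + 31 + 30 + 31 + 23 = 294.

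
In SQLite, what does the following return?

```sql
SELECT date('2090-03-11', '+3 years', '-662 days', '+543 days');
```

2092-11-12

Adding +3 years to 2090-03-11 gives 2093-03-11.
Applying '-662 days' to 2093-03-11: counting 662 days back gives 2091-05-19.
Applying '+543 days' to 2091-05-19: counting 543 days forward gives 2092-11-12.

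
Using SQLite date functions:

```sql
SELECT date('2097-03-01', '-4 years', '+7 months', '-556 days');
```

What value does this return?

2092-03-24

Adding -4 years to 2097-03-01 gives 2093-03-01.
Adding +7 months to 2093-03-01 gives 2093-10-01.
Applying '-556 days' to 2093-10-01: counting 556 days back gives 2092-03-24.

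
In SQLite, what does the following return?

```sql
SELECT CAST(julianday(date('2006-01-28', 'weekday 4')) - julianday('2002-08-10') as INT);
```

1272

`weekday 4` advances to the next Thursday; 2006-01-28 is a Saturday, so it moves forward to 2006-02-02.
21 days remain in August 2002 after the 10th (31 − 10).
Full months from September 2002 through January 2006 contribute their day counts.
Then 2 days into February 2006.
Total: 21 + 30 + 31 + 30 + 31 + 31 + 28 + 31 + 30 + 31 + 30 + 31 + 31 + 30 + 31 + 30 + 31 + 31 + 29 + 31 + 30 + 31 + 30 + 31 + 31 + 30 + 31 + 30 + 31 + 31 + 28 + 31 + 30 + 31 + 30 + 31 + 31 + 30 + 31 + 30 + 31 + 31 + 2 = 1272.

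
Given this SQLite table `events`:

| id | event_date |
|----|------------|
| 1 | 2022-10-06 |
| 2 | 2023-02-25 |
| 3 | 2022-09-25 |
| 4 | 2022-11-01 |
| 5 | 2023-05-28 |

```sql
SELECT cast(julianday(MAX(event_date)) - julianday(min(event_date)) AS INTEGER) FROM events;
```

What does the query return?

MIN = 2022-09-25, MAX = 2023-05-28.
5 days remain in September 2022 after the 25th (30 − 25).
Full months from October 2022 through April 2023 contribute their day counts.
Then 28 days into May 2023.
Total: 5 + 31 + 30 + 31 + 31 + 28 + 31 + 30 + 28 = 245.

245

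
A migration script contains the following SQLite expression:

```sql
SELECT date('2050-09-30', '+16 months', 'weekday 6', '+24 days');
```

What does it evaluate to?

2052-02-27

Adding +16 months to 2050-09-30 gives 2052-01-30.
`weekday 6` advances to the next Saturday; 2052-01-30 is a Tuesday, so it moves forward to 2052-02-03.
Advancing 24 more days within February lands on 2052-02-27.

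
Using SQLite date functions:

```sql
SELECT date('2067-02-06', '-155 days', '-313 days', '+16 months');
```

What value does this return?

2067-02-26

Applying '-155 days' to 2067-02-06: counting 155 days back gives 2066-09-04.
Applying '-313 days' to 2066-09-04: counting 313 days back gives 2065-10-26.
Adding +16 months to 2065-10-26 gives 2067-02-26.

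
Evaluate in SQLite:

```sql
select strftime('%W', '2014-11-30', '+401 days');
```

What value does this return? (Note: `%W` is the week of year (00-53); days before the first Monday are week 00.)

01

First apply '+401 days': 2014-11-30 → 2016-01-05.
2016-01-05 is a Tuesday. SQLite's %W counts Mondays since the year started; the result is 01.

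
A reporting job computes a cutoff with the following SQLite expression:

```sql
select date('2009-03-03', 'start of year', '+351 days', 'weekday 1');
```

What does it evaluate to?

2009-12-21

`start of year` rewinds 2009-03-03 to 2009-01-01.
Applying '+351 days' to 2009-01-01: counting 351 days forward gives 2009-12-18.
`weekday 1` advances to the next Monday; 2009-12-18 is a Friday, so it moves forward to 2009-12-21.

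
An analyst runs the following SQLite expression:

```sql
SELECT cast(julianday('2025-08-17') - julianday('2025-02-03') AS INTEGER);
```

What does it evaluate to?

195

25 days remain in February 2025 after the 3rd (28 − 3).
March 2025: 31 days.
April 2025: 30 days.
May 2025: 31 days.
June 2025: 30 days.
July 2025: 31 days.
Then 17 days into August 2025.
Total: 25 + 31 + 30 + 31 + 30 + 31 + 17 = 195.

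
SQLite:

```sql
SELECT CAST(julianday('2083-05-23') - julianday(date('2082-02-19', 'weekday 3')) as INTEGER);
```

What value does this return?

`weekday 3` advances to the next Wednesday; 2082-02-19 is a Thursday, so it moves forward to 2082-02-25.
3 days remain in February 2082 after the 25th (28 − 25).
Full months from March 2082 through April 2083 contribute their day counts.
Then 23 days into May 2083.
Total: 3 + 31 + 30 + 31 + 30 + 31 + 31 + 30 + 31 + 30 + 31 + 31 + 28 + 31 + 30 + 23 = 452.

452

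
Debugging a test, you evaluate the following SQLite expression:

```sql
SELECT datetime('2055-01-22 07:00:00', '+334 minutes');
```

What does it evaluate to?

334 minutes = 5h 34m; +334 minutes from 2055-01-22 07:00:00 is 2055-01-22 12:34:00.

2055-01-22 12:34:00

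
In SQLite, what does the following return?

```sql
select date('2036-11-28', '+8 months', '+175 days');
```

Adding +8 months to 2036-11-28 gives 2037-07-28.
Applying '+175 days' to 2037-07-28: counting 175 days forward gives 2038-01-19.

2038-01-19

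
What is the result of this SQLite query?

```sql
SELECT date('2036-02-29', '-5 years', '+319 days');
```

Adding -5 years to 2036-02-29 targets 2031-02-29, but 2031 is not a leap year, so SQLite normalizes to 2031-03-01.
Applying '+319 days' to 2031-03-01: counting 319 days forward gives 2032-01-14.

2032-01-14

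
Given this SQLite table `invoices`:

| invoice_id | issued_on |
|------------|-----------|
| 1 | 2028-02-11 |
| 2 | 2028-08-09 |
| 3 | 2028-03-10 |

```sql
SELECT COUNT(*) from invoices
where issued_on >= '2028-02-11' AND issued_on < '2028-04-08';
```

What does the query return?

Rows in [2028-02-11, 2028-04-08): 2028-02-11, 2028-03-10 → 2 rows.

2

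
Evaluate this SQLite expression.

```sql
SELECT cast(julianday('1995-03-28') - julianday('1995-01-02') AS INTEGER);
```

85

29 days remain in January 1995 after the 2nd (31 − 2).
February 1995: 28 days.
Then 28 days into March 1995.
Total: 29 + 28 + 28 = 85.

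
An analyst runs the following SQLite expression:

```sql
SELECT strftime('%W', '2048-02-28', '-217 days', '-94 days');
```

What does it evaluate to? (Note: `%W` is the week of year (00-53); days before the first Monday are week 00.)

16

First apply '-217 days', '-94 days': 2048-02-28 → 2047-04-23.
2047-04-23 is a Tuesday. SQLite's %W counts Mondays since the year started; the result is 16.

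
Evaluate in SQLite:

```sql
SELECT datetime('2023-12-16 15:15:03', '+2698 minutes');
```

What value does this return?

2698 minutes = 44h 58m; +2698 minutes from 2023-12-16 15:15:03 is 2023-12-18 12:13:03 (crosses midnight).

2023-12-18 12:13:03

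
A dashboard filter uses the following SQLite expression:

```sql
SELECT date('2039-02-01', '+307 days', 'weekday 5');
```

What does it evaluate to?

Applying '+307 days' to 2039-02-01: counting 307 days forward gives 2039-12-05.
`weekday 5` advances to the next Friday; 2039-12-05 is a Monday, so it moves forward to 2039-12-09.

2039-12-09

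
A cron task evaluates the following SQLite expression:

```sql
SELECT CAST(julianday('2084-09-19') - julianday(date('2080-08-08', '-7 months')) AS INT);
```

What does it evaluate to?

Adding -7 months to 2080-08-08 gives 2080-01-08.
23 days remain in January 2080 after the 8th (31 − 8).
Full months from February 2080 through August 2084 contribute their day counts.
Then 19 days into September 2084.
Total: 23 + 29 + 31 + 30 + 31 + 30 + 31 + 31 + 30 + 31 + 30 + 31 + 31 + 28 + 31 + 30 + 31 + 30 + 31 + 31 + 30 + 31 + 30 + 31 + 31 + 28 + 31 + 30 + 31 + 30 + 31 + 31 + 30 + 31 + 30 + 31 + 31 + 28 + 31 + 30 + 31 + 30 + 31 + 31 + 30 + 31 + 30 + 31 + 31 + 29 + 31 + 30 + 31 + 30 + 31 + 31 + 19 = 1716.

1716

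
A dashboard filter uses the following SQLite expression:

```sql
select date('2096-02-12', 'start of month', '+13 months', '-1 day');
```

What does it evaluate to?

2097-02-28

`start of month` rewinds 2096-02-12 to 2096-02-01.
Adding +13 months to 2096-02-01 gives 2097-03-01.
Going back 1 day from 2097-03-01 reaches 2097-02-28 (last day of February, 28 days).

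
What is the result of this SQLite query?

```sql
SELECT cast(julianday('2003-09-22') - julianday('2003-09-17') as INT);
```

Both dates are in September 2003: 22 − 17 = 5.

5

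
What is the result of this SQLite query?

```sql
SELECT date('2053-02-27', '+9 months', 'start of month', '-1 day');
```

2053-10-31

Adding +9 months to 2053-02-27 gives 2053-11-27.
`start of month` rewinds 2053-11-27 to 2053-11-01.
Going back 1 day from 2053-11-01 reaches 2053-10-31 (last day of October, 31 days).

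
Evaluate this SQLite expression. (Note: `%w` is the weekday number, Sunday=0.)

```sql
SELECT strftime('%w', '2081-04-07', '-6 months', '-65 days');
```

6

First apply '-6 months', '-65 days': 2081-04-07 → 2080-08-03.
2080-08-03 is a Saturday; with Sunday=0 that is 6.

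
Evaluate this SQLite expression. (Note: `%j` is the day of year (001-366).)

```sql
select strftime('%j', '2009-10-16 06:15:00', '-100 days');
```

First apply '-100 days': 2009-10-16 06:15:00 → 2009-07-08 06:15:00.
Day-of-year for 2009-07-08: days since 2009-01-01 inclusive = 189, zero-padded to 189.

189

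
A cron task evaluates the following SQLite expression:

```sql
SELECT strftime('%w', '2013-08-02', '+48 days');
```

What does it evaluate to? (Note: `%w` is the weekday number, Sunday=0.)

First apply '+48 days': 2013-08-02 → 2013-09-19.
2013-09-19 is a Thursday; with Sunday=0 that is 4.

4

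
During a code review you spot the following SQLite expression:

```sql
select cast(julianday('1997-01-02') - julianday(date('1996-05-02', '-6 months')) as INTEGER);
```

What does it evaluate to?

Adding -6 months to 1996-05-02 gives 1995-11-02.
28 days remain in November 1995 after the 2nd (30 − 2).
Full months from December 1995 through December 1996 contribute their day counts.
Then 2 days into January 1997.
Total: 28 + 31 + 31 + 29 + 31 + 30 + 31 + 30 + 31 + 31 + 30 + 31 + 30 + 31 + 2 = 427.

427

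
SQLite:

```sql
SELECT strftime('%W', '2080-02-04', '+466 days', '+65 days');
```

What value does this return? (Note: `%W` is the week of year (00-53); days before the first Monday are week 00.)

28

First apply '+466 days', '+65 days': 2080-02-04 → 2081-07-19.
2081-07-19 is a Saturday. SQLite's %W counts Mondays since the year started; the result is 28.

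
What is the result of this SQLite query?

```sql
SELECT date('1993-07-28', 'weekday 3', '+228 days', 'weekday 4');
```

`weekday 3` advances to the next Wednesday; 1993-07-28 is already a Wednesday, so it stays at 1993-07-28.
Applying '+228 days' to 1993-07-28: counting 228 days forward gives 1994-03-13.
`weekday 4` advances to the next Thursday; 1994-03-13 is a Sunday, so it moves forward to 1994-03-17.

1994-03-17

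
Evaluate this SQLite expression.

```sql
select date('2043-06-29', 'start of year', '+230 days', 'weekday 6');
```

2043-08-22

`start of year` rewinds 2043-06-29 to 2043-01-01.
Applying '+230 days' to 2043-01-01: counting 230 days forward gives 2043-08-19.
`weekday 6` advances to the next Saturday; 2043-08-19 is a Wednesday, so it moves forward to 2043-08-22.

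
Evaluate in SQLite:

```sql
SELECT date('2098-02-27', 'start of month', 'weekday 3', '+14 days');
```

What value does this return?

`start of month` rewinds 2098-02-27 to 2098-02-01.
`weekday 3` advances to the next Wednesday; 2098-02-01 is a Saturday, so it moves forward to 2098-02-05.
Advancing 14 more days within February lands on 2098-02-19.

2098-02-19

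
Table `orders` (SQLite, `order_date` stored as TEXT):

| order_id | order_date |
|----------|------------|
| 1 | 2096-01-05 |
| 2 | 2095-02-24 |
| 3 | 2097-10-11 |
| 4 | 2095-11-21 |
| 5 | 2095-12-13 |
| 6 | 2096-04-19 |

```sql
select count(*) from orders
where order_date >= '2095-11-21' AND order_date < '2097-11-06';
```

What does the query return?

Rows in [2095-11-21, 2097-11-06): 2096-01-05, 2097-10-11, 2095-11-21, 2095-12-13, 2096-04-19 → 5 rows.

5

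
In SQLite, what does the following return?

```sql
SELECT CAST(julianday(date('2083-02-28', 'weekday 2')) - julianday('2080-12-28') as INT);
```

794

`weekday 2` advances to the next Tuesday; 2083-02-28 is a Sunday, so it moves forward to 2083-03-02.
3 days remain in December 2080 after the 28th (31 − 28).
Full months from January 2081 through February 2083 contribute their day counts.
Then 2 days into March 2083.
Total: 3 + 31 + 28 + 31 + 30 + 31 + 30 + 31 + 31 + 30 + 31 + 30 + 31 + 31 + 28 + 31 + 30 + 31 + 30 + 31 + 31 + 30 + 31 + 30 + 31 + 31 + 28 + 2 = 794.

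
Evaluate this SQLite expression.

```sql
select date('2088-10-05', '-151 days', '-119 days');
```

2088-01-09

Applying '-151 days' to 2088-10-05: counting 151 days back gives 2088-05-07.
Applying '-119 days' to 2088-05-07: counting 119 days back gives 2088-01-09.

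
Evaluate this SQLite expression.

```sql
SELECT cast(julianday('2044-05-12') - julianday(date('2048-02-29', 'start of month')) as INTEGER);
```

-1360

`start of month` rewinds 2048-02-29 to 2048-02-01.
19 days remain in May 2044 after the 12th (31 − 12).
Full months from June 2044 through January 2048 contribute their day counts.
Then 1 day into February 2048.
Total: 19 + 30 + 31 + 31 + 30 + 31 + 30 + 31 + 31 + 28 + 31 + 30 + 31 + 30 + 31 + 31 + 30 + 31 + 30 + 31 + 31 + 28 + 31 + 30 + 31 + 30 + 31 + 31 + 30 + 31 + 30 + 31 + 31 + 28 + 31 + 30 + 31 + 30 + 31 + 31 + 30 + 31 + 30 + 31 + 31 + 1 = 1360.
The subtraction is earlier − later, so the result is −1360 → -1360.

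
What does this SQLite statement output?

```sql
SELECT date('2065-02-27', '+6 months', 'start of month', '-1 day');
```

2065-07-31

Adding +6 months to 2065-02-27 gives 2065-08-27.
`start of month` rewinds 2065-08-27 to 2065-08-01.
Going back 1 day from 2065-08-01 reaches 2065-07-31 (last day of July, 31 days).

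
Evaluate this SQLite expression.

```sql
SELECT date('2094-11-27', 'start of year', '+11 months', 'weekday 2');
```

2094-12-07

`start of year` rewinds 2094-11-27 to 2094-01-01.
Adding +11 months to 2094-01-01 gives 2094-12-01.
`weekday 2` advances to the next Tuesday; 2094-12-01 is a Wednesday, so it moves forward to 2094-12-07.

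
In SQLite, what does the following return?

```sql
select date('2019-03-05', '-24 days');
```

Going back 5 days from 2019-03-05 reaches 2019-02-28 (last day of February, 28 days).
Going back 19 days within February lands on 2019-02-09.

2019-02-09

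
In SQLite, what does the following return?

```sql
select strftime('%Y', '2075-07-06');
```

2075

`%Y` extracts the 4-digit year: 2075.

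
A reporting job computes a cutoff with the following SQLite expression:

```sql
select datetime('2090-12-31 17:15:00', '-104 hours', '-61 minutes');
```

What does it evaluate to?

2090-12-27 08:14:00

-104 hours from 2090-12-31 17:15:00 is 2090-12-27 09:15:00 (crosses midnight).
61 minutes = 1h 1m; -61 minutes from 2090-12-27 09:15:00 is 2090-12-27 08:14:00.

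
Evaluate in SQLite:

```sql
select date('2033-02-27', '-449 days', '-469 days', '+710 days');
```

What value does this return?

2032-08-03

Applying '-449 days' to 2033-02-27: counting 449 days back gives 2031-12-06.
Applying '-469 days' to 2031-12-06: counting 469 days back gives 2030-08-24.
Applying '+710 days' to 2030-08-24: counting 710 days forward gives 2032-08-03.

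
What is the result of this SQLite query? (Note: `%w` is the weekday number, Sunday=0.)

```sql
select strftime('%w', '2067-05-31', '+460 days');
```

First apply '+460 days': 2067-05-31 → 2068-09-02.
2068-09-02 is a Sunday; with Sunday=0 that is 0.

0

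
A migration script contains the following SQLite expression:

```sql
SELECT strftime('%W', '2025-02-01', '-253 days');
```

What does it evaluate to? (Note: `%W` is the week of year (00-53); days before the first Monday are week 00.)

21

First apply '-253 days': 2025-02-01 → 2024-05-24.
2024-05-24 is a Friday. SQLite's %W counts Mondays since the year started; the result is 21.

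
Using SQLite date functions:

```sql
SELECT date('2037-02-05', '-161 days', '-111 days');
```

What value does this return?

Applying '-161 days' to 2037-02-05: counting 161 days back gives 2036-08-28.
Applying '-111 days' to 2036-08-28: counting 111 days back gives 2036-05-09.

2036-05-09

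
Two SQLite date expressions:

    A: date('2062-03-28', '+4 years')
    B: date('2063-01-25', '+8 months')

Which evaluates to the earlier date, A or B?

A = 2066-03-28.
B = 2063-09-25.
B is earlier.

B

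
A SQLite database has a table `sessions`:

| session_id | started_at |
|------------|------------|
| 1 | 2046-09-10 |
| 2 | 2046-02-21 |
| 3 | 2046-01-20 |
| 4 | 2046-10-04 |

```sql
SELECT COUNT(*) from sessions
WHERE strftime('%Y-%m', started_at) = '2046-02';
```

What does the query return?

Rows with year-month 2046-02: 2046-02-21 → 1.

1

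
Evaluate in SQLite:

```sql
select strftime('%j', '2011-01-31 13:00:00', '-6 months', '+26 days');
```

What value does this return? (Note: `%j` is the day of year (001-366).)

First apply '-6 months', '+26 days': 2011-01-31 13:00:00 → 2010-08-26 13:00:00.
Day-of-year for 2010-08-26: days since 2010-01-01 inclusive = 238, zero-padded to 238.

238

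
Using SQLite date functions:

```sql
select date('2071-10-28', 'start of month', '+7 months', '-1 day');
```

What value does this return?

2072-04-30

`start of month` rewinds 2071-10-28 to 2071-10-01.
Adding +7 months to 2071-10-01 gives 2072-05-01.
Going back 1 day from 2072-05-01 reaches 2072-04-30 (last day of April, 30 days).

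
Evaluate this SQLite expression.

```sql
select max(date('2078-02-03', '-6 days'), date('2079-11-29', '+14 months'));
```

date('2078-02-03', '-6 days') → 2078-01-28.
date('2079-11-29', '+14 months') → 2081-01-29.
Later of the two is 2081-01-29.

2081-01-29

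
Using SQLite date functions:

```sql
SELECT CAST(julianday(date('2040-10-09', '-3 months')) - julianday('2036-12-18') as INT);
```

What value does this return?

1299

Adding -3 months to 2040-10-09 gives 2040-07-09.
13 days remain in December 2036 after the 18th (31 − 18).
Full months from January 2037 through June 2040 contribute their day counts.
Then 9 days into July 2040.
Total: 13 + 31 + 28 + 31 + 30 + 31 + 30 + 31 + 31 + 30 + 31 + 30 + 31 + 31 + 28 + 31 + 30 + 31 + 30 + 31 + 31 + 30 + 31 + 30 + 31 + 31 + 28 + 31 + 30 + 31 + 30 + 31 + 31 + 30 + 31 + 30 + 31 + 31 + 29 + 31 + 30 + 31 + 30 + 9 = 1299.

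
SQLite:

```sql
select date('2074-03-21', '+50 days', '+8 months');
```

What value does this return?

Applying '+50 days' to 2074-03-21: counting 50 days forward gives 2074-05-10.
Adding +8 months to 2074-05-10 gives 2075-01-10.

2075-01-10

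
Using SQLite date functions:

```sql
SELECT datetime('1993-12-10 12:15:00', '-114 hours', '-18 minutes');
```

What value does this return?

1993-12-05 17:57:00

-114 hours from 1993-12-10 12:15:00 is 1993-12-05 18:15:00 (crosses midnight).
-18 minutes from 1993-12-05 18:15:00 is 1993-12-05 17:57:00.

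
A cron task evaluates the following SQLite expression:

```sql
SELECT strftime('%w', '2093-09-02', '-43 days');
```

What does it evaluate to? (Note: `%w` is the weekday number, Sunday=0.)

2

First apply '-43 days': 2093-09-02 → 2093-07-21.
2093-07-21 is a Tuesday; with Sunday=0 that is 2.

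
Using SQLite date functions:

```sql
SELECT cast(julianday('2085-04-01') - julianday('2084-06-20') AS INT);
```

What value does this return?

10 days remain in June 2084 after the 20th (30 − 20).
Full months from July 2084 through March 2085 contribute their day counts.
Then 1 day into April 2085.
Total: 10 + 31 + 31 + 30 + 31 + 30 + 31 + 31 + 28 + 31 + 1 = 285.

285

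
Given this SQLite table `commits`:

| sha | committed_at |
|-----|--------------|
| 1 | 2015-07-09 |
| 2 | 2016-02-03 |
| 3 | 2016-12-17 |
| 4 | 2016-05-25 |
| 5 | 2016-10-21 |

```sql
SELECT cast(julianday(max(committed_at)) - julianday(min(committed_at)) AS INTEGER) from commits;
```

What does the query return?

MIN = 2015-07-09, MAX = 2016-12-17.
22 days remain in July 2015 after the 9th (31 − 9).
Full months from August 2015 through November 2016 contribute their day counts.
Then 17 days into December 2016.
Total: 22 + 31 + 30 + 31 + 30 + 31 + 31 + 29 + 31 + 30 + 31 + 30 + 31 + 31 + 30 + 31 + 30 + 17 = 527.

527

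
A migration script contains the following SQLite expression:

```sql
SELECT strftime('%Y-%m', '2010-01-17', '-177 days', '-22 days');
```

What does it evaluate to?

First apply '-177 days', '-22 days': 2010-01-17 → 2009-07-02.
`%Y-%m` extracts the year-month: 2009-07.

2009-07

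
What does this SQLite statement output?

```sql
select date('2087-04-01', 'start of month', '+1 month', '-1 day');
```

2087-04-30

`start of month` rewinds 2087-04-01 to 2087-04-01.
Adding +1 month to 2087-04-01 gives 2087-05-01.
Going back 1 day from 2087-05-01 reaches 2087-04-30 (last day of April, 30 days).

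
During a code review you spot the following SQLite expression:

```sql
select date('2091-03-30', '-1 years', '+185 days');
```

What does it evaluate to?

2090-10-01

Adding -1 year to 2091-03-30 gives 2090-03-30.
Applying '+185 days' to 2090-03-30: counting 185 days forward gives 2090-10-01.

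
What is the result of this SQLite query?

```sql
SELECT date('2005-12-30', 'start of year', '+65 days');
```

2005-03-07

`start of year` rewinds 2005-12-30 to 2005-01-01.
Applying '+65 days' to 2005-01-01: counting 65 days forward gives 2005-03-07.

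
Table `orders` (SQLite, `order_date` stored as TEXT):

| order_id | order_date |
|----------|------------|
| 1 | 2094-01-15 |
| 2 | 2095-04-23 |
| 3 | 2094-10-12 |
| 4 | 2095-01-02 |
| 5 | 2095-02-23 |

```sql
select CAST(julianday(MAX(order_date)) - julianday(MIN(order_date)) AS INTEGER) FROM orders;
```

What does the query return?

MIN = 2094-01-15, MAX = 2095-04-23.
16 days remain in January 2094 after the 15th (31 − 15).
Full months from February 2094 through March 2095 contribute their day counts.
Then 23 days into April 2095.
Total: 16 + 28 + 31 + 30 + 31 + 30 + 31 + 31 + 30 + 31 + 30 + 31 + 31 + 28 + 31 + 23 = 463.

463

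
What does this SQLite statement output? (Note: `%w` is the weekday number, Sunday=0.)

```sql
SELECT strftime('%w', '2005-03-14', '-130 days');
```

First apply '-130 days': 2005-03-14 → 2004-11-04.
2004-11-04 is a Thursday; with Sunday=0 that is 4.

4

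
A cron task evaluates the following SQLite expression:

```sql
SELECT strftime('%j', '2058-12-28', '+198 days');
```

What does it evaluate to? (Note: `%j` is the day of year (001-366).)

First apply '+198 days': 2058-12-28 → 2059-07-14.
Day-of-year for 2059-07-14: days since 2059-01-01 inclusive = 195, zero-padded to 195.

195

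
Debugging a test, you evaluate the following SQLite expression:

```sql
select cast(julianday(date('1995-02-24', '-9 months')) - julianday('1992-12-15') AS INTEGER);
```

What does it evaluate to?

Adding -9 months to 1995-02-24 gives 1994-05-24.
16 days remain in December 1992 after the 15th (31 − 15).
Full months from January 1993 through April 1994 contribute their day counts.
Then 24 days into May 1994.
Total: 16 + 31 + 28 + 31 + 30 + 31 + 30 + 31 + 31 + 30 + 31 + 30 + 31 + 31 + 28 + 31 + 30 + 24 = 525.

525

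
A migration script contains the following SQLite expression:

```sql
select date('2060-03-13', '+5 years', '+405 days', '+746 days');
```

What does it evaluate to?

2068-05-07

Adding +5 years to 2060-03-13 gives 2065-03-13.
Applying '+405 days' to 2065-03-13: counting 405 days forward gives 2066-04-22.
Applying '+746 days' to 2066-04-22: counting 746 days forward gives 2068-05-07.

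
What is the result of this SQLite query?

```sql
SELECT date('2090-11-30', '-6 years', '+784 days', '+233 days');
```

2087-09-13

Adding -6 years to 2090-11-30 gives 2084-11-30.
Applying '+784 days' to 2084-11-30: counting 784 days forward gives 2087-01-23.
Applying '+233 days' to 2087-01-23: counting 233 days forward gives 2087-09-13.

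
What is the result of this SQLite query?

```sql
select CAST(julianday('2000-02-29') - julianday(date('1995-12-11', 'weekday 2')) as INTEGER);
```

`weekday 2` advances to the next Tuesday; 1995-12-11 is a Monday, so it moves forward to 1995-12-12.
19 days remain in December 1995 after the 12th (31 − 12).
Full months from January 1996 through January 2000 contribute their day counts.
Then 29 days into February 2000.
Total: 19 + 31 + 29 + 31 + 30 + 31 + 30 + 31 + 31 + 30 + 31 + 30 + 31 + 31 + 28 + 31 + 30 + 31 + 30 + 31 + 31 + 30 + 31 + 30 + 31 + 31 + 28 + 31 + 30 + 31 + 30 + 31 + 31 + 30 + 31 + 30 + 31 + 31 + 28 + 31 + 30 + 31 + 30 + 31 + 31 + 30 + 31 + 30 + 31 + 31 + 29 = 1540.

1540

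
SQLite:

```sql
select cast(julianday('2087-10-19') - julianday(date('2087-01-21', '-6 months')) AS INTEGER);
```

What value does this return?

Adding -6 months to 2087-01-21 gives 2086-07-21.
10 days remain in July 2086 after the 21st (31 − 21).
Full months from August 2086 through September 2087 contribute their day counts.
Then 19 days into October 2087.
Total: 10 + 31 + 30 + 31 + 30 + 31 + 31 + 28 + 31 + 30 + 31 + 30 + 31 + 31 + 30 + 19 = 455.

455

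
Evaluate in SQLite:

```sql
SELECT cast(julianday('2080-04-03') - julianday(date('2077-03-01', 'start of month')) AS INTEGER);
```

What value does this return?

`start of month` rewinds 2077-03-01 to 2077-03-01.
30 days remain in March 2077 after the 1st (31 − 1).
Full months from April 2077 through March 2080 contribute their day counts.
Then 3 days into April 2080.
Total: 30 + 30 + 31 + 30 + 31 + 31 + 30 + 31 + 30 + 31 + 31 + 28 + 31 + 30 + 31 + 30 + 31 + 31 + 30 + 31 + 30 + 31 + 31 + 28 + 31 + 30 + 31 + 30 + 31 + 31 + 30 + 31 + 30 + 31 + 31 + 29 + 31 + 3 = 1129.

1129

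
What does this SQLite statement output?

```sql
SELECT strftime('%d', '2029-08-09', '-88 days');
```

13

First apply '-88 days': 2029-08-09 → 2029-05-13.
`%d` extracts the 2-digit day of month: 13.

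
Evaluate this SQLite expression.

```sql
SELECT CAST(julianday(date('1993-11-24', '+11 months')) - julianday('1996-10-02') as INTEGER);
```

-709

Adding +11 months to 1993-11-24 gives 1994-10-24.
7 days remain in October 1994 after the 24th (31 − 24).
Full months from November 1994 through September 1996 contribute their day counts.
Then 2 days into October 1996.
Total: 7 + 30 + 31 + 31 + 28 + 31 + 30 + 31 + 30 + 31 + 31 + 30 + 31 + 30 + 31 + 31 + 29 + 31 + 30 + 31 + 30 + 31 + 31 + 30 + 2 = 709.
The subtraction is earlier − later, so the result is −709 → -709.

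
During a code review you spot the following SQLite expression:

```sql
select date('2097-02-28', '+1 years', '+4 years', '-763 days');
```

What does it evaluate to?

Adding +1 year to 2097-02-28 gives 2098-02-28.
Adding +4 years to 2098-02-28 gives 2102-02-28.
Applying '-763 days' to 2102-02-28: counting 763 days back gives 2100-01-26.

2100-01-26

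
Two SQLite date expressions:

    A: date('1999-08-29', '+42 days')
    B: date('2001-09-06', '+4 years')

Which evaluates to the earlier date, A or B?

A = 1999-10-10.
B = 2005-09-06.
A is earlier.

A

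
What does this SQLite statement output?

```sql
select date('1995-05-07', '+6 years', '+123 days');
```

2001-09-07

Adding +6 years to 1995-05-07 gives 2001-05-07.
Applying '+123 days' to 2001-05-07: counting 123 days forward gives 2001-09-07.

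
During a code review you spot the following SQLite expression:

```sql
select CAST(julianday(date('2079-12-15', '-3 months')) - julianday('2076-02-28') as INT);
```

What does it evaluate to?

1295

Adding -3 months to 2079-12-15 gives 2079-09-15.
1 day remains in February 2076 after the 28th (29 − 28).
Full months from March 2076 through August 2079 contribute their day counts.
Then 15 days into September 2079.
Total: 1 + 31 + 30 + 31 + 30 + 31 + 31 + 30 + 31 + 30 + 31 + 31 + 28 + 31 + 30 + 31 + 30 + 31 + 31 + 30 + 31 + 30 + 31 + 31 + 28 + 31 + 30 + 31 + 30 + 31 + 31 + 30 + 31 + 30 + 31 + 31 + 28 + 31 + 30 + 31 + 30 + 31 + 31 + 15 = 1295.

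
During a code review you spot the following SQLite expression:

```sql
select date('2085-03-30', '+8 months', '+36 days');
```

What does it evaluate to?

Adding +8 months to 2085-03-30 gives 2085-11-30.
November 2085 has 30 days; 0 remain after the 30th, so 1 days reach 2085-12-01.
December 2085 has 31 days; 30 remain after the 1st, so 31 days reach 2086-01-01.
Advancing 4 more days within January lands on 2086-01-05.

2086-01-05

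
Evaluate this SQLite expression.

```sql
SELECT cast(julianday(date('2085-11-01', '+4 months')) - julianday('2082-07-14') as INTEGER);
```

Adding +4 months to 2085-11-01 gives 2086-03-01.
17 days remain in July 2082 after the 14th (31 − 14).
Full months from August 2082 through February 2086 contribute their day counts.
Then 1 day into March 2086.
Total: 17 + 31 + 30 + 31 + 30 + 31 + 31 + 28 + 31 + 30 + 31 + 30 + 31 + 31 + 30 + 31 + 30 + 31 + 31 + 29 + 31 + 30 + 31 + 30 + 31 + 31 + 30 + 31 + 30 + 31 + 31 + 28 + 31 + 30 + 31 + 30 + 31 + 31 + 30 + 31 + 30 + 31 + 31 + 28 + 1 = 1326.

1326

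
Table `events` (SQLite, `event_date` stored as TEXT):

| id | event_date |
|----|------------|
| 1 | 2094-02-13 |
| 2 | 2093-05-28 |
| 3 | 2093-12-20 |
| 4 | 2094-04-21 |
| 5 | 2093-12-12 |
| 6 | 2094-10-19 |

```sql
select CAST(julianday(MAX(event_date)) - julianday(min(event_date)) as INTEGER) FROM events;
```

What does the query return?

MIN = 2093-05-28, MAX = 2094-10-19.
3 days remain in May 2093 after the 28th (31 − 28).
Full months from June 2093 through September 2094 contribute their day counts.
Then 19 days into October 2094.
Total: 3 + 30 + 31 + 31 + 30 + 31 + 30 + 31 + 31 + 28 + 31 + 30 + 31 + 30 + 31 + 31 + 30 + 19 = 509.

509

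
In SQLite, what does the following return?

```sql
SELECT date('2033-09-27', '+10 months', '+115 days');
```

2034-11-19

Adding +10 months to 2033-09-27 gives 2034-07-27.
Applying '+115 days' to 2034-07-27: counting 115 days forward gives 2034-11-19.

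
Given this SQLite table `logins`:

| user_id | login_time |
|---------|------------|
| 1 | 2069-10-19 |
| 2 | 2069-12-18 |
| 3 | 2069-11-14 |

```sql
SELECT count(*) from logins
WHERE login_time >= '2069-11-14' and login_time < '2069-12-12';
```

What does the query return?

Rows in [2069-11-14, 2069-12-12): 2069-11-14 → 1 row.

1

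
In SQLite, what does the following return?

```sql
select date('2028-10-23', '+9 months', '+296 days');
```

Adding +9 months to 2028-10-23 gives 2029-07-23.
Applying '+296 days' to 2029-07-23: counting 296 days forward gives 2030-05-15.

2030-05-15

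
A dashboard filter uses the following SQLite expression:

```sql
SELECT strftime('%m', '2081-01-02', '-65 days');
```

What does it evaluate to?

10

First apply '-65 days': 2081-01-02 → 2080-10-29.
`%m` extracts the 2-digit month (01-12): 10.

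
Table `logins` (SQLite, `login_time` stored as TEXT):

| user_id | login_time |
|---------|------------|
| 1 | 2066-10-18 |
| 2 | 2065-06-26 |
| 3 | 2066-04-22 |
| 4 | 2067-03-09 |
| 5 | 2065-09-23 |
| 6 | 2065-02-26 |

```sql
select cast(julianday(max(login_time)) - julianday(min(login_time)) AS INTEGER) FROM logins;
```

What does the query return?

MIN = 2065-02-26, MAX = 2067-03-09.
2 days remain in February 2065 after the 26th (28 − 26).
Full months from March 2065 through February 2067 contribute their day counts.
Then 9 days into March 2067.
Total: 2 + 31 + 30 + 31 + 30 + 31 + 31 + 30 + 31 + 30 + 31 + 31 + 28 + 31 + 30 + 31 + 30 + 31 + 31 + 30 + 31 + 30 + 31 + 31 + 28 + 9 = 741.

741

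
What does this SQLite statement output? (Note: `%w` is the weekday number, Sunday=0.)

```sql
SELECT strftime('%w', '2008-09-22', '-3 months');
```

First apply '-3 months': 2008-09-22 → 2008-06-22.
2008-06-22 is a Sunday; with Sunday=0 that is 0.

0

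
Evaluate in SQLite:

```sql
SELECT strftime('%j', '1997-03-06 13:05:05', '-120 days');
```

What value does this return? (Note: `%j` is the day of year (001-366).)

First apply '-120 days': 1997-03-06 13:05:05 → 1996-11-06 13:05:05.
Day-of-year for 1996-11-06: days since 1996-01-01 inclusive = 311, zero-padded to 311.

311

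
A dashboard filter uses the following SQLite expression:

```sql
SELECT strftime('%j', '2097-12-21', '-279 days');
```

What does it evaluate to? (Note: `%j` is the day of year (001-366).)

First apply '-279 days': 2097-12-21 → 2097-03-17.
Day-of-year for 2097-03-17: days since 2097-01-01 inclusive = 76, zero-padded to 076.

076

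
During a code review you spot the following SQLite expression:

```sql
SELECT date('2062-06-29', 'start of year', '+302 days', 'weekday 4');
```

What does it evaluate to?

`start of year` rewinds 2062-06-29 to 2062-01-01.
Applying '+302 days' to 2062-01-01: counting 302 days forward gives 2062-10-30.
`weekday 4` advances to the next Thursday; 2062-10-30 is a Monday, so it moves forward to 2062-11-02.

2062-11-02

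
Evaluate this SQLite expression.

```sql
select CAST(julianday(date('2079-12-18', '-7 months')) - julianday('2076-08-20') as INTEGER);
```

Adding -7 months to 2079-12-18 gives 2079-05-18.
11 days remain in August 2076 after the 20th (31 − 20).
Full months from September 2076 through April 2079 contribute their day counts.
Then 18 days into May 2079.
Total: 11 + 30 + 31 + 30 + 31 + 31 + 28 + 31 + 30 + 31 + 30 + 31 + 31 + 30 + 31 + 30 + 31 + 31 + 28 + 31 + 30 + 31 + 30 + 31 + 31 + 30 + 31 + 30 + 31 + 31 + 28 + 31 + 30 + 18 = 1001.

1001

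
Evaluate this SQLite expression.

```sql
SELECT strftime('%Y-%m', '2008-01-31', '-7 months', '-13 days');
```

2007-06

First apply '-7 months', '-13 days': 2008-01-31 → 2007-06-18.
`%Y-%m` extracts the year-month: 2007-06.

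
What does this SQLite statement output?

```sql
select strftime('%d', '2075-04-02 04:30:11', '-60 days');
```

First apply '-60 days': 2075-04-02 04:30:11 → 2075-02-01 04:30:11.
`%d` extracts the 2-digit day of month: 01.

01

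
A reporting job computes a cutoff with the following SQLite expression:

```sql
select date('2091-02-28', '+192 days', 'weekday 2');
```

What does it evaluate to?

Applying '+192 days' to 2091-02-28: counting 192 days forward gives 2091-09-08.
`weekday 2` advances to the next Tuesday; 2091-09-08 is a Saturday, so it moves forward to 2091-09-11.

2091-09-11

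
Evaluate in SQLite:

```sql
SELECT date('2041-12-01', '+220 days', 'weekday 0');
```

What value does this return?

Applying '+220 days' to 2041-12-01: counting 220 days forward gives 2042-07-09.
`weekday 0` advances to the next Sunday; 2042-07-09 is a Wednesday, so it moves forward to 2042-07-13.

2042-07-13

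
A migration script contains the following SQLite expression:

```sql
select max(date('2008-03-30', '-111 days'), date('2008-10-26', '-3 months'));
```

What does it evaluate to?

2008-07-26

date('2008-03-30', '-111 days') → 2007-12-10.
date('2008-10-26', '-3 months') → 2008-07-26.
Later of the two is 2008-07-26.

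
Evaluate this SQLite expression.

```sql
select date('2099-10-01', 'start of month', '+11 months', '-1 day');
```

`start of month` rewinds 2099-10-01 to 2099-10-01.
Adding +11 months to 2099-10-01 gives 2100-09-01.
Going back 1 day from 2100-09-01 reaches 2100-08-31 (last day of August, 31 days).

2100-08-31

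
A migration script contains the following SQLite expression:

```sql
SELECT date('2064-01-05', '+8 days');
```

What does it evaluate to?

2064-01-13

Advancing 8 more days within January lands on 2064-01-13.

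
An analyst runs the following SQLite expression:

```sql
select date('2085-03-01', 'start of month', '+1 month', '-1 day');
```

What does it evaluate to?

2085-03-31

`start of month` rewinds 2085-03-01 to 2085-03-01.
Adding +1 month to 2085-03-01 gives 2085-04-01.
Going back 1 day from 2085-04-01 reaches 2085-03-31 (last day of March, 31 days).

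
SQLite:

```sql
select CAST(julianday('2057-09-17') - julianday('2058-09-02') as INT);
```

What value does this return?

13 days remain in September 2057 after the 17th (30 − 17).
Full months from October 2057 through August 2058 contribute their day counts.
Then 2 days into September 2058.
Total: 13 + 31 + 30 + 31 + 31 + 28 + 31 + 30 + 31 + 30 + 31 + 31 + 2 = 350.
The subtraction is earlier − later, so the result is −350 → -350.

-350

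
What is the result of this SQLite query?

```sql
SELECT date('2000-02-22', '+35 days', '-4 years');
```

February 2000 has 29 days; 7 remain after the 22nd, so 8 days reach 2000-03-01.
Advancing 27 more days within March lands on 2000-03-28.
Adding -4 years to 2000-03-28 gives 1996-03-28.

1996-03-28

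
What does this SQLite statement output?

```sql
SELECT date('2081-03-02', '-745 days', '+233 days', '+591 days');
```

Applying '-745 days' to 2081-03-02: counting 745 days back gives 2079-02-16.
Applying '+233 days' to 2079-02-16: counting 233 days forward gives 2079-10-07.
Applying '+591 days' to 2079-10-07: counting 591 days forward gives 2081-05-20.

2081-05-20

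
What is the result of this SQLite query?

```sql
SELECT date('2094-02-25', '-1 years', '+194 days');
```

Adding -1 year to 2094-02-25 gives 2093-02-25.
Applying '+194 days' to 2093-02-25: counting 194 days forward gives 2093-09-07.

2093-09-07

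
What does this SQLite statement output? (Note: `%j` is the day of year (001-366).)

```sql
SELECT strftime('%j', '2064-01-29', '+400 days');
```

First apply '+400 days': 2064-01-29 → 2065-03-04.
Day-of-year for 2065-03-04: days since 2065-01-01 inclusive = 63, zero-padded to 063.

063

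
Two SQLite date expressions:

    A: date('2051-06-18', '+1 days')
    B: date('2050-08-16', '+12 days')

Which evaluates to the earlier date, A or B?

B

A = 2051-06-19.
B = 2050-08-28.
B is earlier.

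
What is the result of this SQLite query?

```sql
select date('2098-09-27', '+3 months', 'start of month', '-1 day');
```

Adding +3 months to 2098-09-27 gives 2098-12-27.
`start of month` rewinds 2098-12-27 to 2098-12-01.
Going back 1 day from 2098-12-01 reaches 2098-11-30 (last day of November, 30 days).

2098-11-30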